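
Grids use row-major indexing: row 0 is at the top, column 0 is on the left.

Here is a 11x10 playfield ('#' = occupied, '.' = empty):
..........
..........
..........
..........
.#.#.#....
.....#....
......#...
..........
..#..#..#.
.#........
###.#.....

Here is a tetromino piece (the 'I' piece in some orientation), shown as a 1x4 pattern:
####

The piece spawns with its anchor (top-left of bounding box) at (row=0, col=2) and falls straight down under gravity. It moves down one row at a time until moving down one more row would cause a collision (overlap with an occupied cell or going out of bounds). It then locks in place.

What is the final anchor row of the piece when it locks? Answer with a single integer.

Answer: 3

Derivation:
Spawn at (row=0, col=2). Try each row:
  row 0: fits
  row 1: fits
  row 2: fits
  row 3: fits
  row 4: blocked -> lock at row 3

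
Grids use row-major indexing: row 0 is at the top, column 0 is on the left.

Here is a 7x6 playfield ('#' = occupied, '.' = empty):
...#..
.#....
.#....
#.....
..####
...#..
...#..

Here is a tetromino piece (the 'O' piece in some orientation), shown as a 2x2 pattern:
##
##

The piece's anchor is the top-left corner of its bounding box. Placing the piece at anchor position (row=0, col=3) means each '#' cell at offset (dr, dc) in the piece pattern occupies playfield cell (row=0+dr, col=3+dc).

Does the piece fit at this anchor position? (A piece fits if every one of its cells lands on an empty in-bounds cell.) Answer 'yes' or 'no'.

Answer: no

Derivation:
Check each piece cell at anchor (0, 3):
  offset (0,0) -> (0,3): occupied ('#') -> FAIL
  offset (0,1) -> (0,4): empty -> OK
  offset (1,0) -> (1,3): empty -> OK
  offset (1,1) -> (1,4): empty -> OK
All cells valid: no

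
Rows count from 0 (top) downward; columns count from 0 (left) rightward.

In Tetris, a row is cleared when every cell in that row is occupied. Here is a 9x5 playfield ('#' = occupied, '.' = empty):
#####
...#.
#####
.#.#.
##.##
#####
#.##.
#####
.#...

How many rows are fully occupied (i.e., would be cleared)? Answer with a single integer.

Check each row:
  row 0: 0 empty cells -> FULL (clear)
  row 1: 4 empty cells -> not full
  row 2: 0 empty cells -> FULL (clear)
  row 3: 3 empty cells -> not full
  row 4: 1 empty cell -> not full
  row 5: 0 empty cells -> FULL (clear)
  row 6: 2 empty cells -> not full
  row 7: 0 empty cells -> FULL (clear)
  row 8: 4 empty cells -> not full
Total rows cleared: 4

Answer: 4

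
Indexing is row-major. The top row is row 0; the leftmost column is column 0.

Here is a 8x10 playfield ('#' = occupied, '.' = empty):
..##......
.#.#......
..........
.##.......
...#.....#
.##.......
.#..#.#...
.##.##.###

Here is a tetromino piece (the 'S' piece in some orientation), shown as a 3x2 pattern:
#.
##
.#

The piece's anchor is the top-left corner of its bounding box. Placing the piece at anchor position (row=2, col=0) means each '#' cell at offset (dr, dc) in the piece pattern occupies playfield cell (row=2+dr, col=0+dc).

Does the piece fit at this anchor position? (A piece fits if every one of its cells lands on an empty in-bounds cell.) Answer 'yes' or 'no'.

Check each piece cell at anchor (2, 0):
  offset (0,0) -> (2,0): empty -> OK
  offset (1,0) -> (3,0): empty -> OK
  offset (1,1) -> (3,1): occupied ('#') -> FAIL
  offset (2,1) -> (4,1): empty -> OK
All cells valid: no

Answer: no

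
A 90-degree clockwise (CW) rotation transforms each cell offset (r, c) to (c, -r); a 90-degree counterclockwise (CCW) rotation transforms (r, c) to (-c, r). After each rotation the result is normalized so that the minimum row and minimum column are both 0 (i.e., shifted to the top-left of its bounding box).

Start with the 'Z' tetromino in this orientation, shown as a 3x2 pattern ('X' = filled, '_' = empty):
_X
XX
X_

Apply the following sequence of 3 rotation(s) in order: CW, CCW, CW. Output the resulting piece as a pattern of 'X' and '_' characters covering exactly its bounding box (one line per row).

Answer: XX_
_XX

Derivation:
Start:
_X
XX
X_
After rotation 1 (CW):
XX_
_XX
After rotation 2 (CCW):
_X
XX
X_
After rotation 3 (CW):
XX_
_XX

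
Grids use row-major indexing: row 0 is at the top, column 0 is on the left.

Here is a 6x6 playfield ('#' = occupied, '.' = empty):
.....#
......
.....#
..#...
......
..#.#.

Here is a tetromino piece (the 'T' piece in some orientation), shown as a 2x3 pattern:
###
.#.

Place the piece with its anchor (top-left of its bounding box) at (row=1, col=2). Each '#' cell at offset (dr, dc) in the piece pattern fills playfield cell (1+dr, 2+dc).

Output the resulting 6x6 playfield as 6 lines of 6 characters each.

Fill (1+0,2+0) = (1,2)
Fill (1+0,2+1) = (1,3)
Fill (1+0,2+2) = (1,4)
Fill (1+1,2+1) = (2,3)

Answer: .....#
..###.
...#.#
..#...
......
..#.#.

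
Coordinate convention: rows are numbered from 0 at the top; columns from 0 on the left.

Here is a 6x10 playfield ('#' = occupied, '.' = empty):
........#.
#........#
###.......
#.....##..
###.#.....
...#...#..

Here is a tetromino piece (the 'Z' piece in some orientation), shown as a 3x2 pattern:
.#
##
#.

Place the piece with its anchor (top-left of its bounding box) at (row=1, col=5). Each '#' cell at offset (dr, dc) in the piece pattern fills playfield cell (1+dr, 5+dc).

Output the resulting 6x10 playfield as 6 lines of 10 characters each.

Answer: ........#.
#.....#..#
###..##...
#....###..
###.#.....
...#...#..

Derivation:
Fill (1+0,5+1) = (1,6)
Fill (1+1,5+0) = (2,5)
Fill (1+1,5+1) = (2,6)
Fill (1+2,5+0) = (3,5)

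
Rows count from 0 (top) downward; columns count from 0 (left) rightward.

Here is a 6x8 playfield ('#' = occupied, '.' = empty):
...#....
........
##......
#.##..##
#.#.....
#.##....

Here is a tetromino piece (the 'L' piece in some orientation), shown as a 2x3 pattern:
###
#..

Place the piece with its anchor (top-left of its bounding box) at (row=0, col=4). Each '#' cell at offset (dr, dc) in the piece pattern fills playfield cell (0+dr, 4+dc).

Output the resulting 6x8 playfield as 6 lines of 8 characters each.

Fill (0+0,4+0) = (0,4)
Fill (0+0,4+1) = (0,5)
Fill (0+0,4+2) = (0,6)
Fill (0+1,4+0) = (1,4)

Answer: ...####.
....#...
##......
#.##..##
#.#.....
#.##....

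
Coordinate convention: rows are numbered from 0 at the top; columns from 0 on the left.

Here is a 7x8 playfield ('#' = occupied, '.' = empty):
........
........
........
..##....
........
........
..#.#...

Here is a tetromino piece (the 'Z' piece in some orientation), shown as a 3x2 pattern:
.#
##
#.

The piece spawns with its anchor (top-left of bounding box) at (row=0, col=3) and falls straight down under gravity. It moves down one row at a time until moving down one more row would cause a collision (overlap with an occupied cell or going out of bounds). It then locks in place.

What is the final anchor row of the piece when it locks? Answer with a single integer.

Spawn at (row=0, col=3). Try each row:
  row 0: fits
  row 1: blocked -> lock at row 0

Answer: 0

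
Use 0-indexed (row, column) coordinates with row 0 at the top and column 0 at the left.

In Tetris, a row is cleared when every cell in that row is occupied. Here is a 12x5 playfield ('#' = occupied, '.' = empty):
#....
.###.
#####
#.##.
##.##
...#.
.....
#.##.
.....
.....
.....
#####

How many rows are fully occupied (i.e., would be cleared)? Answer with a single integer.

Answer: 2

Derivation:
Check each row:
  row 0: 4 empty cells -> not full
  row 1: 2 empty cells -> not full
  row 2: 0 empty cells -> FULL (clear)
  row 3: 2 empty cells -> not full
  row 4: 1 empty cell -> not full
  row 5: 4 empty cells -> not full
  row 6: 5 empty cells -> not full
  row 7: 2 empty cells -> not full
  row 8: 5 empty cells -> not full
  row 9: 5 empty cells -> not full
  row 10: 5 empty cells -> not full
  row 11: 0 empty cells -> FULL (clear)
Total rows cleared: 2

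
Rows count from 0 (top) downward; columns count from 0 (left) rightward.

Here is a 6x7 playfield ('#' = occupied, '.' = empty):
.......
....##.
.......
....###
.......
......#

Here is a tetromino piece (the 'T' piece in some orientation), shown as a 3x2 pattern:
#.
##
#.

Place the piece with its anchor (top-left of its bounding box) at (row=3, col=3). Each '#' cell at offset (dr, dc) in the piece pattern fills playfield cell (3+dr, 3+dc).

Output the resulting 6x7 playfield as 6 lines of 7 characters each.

Answer: .......
....##.
.......
...####
...##..
...#..#

Derivation:
Fill (3+0,3+0) = (3,3)
Fill (3+1,3+0) = (4,3)
Fill (3+1,3+1) = (4,4)
Fill (3+2,3+0) = (5,3)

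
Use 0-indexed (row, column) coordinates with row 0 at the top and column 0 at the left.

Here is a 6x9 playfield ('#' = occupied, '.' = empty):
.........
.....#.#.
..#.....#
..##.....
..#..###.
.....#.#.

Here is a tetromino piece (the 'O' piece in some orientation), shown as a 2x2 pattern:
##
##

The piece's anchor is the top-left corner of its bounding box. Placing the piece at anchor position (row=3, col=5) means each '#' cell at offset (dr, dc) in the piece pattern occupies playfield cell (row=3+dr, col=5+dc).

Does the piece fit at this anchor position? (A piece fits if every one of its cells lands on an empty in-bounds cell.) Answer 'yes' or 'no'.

Check each piece cell at anchor (3, 5):
  offset (0,0) -> (3,5): empty -> OK
  offset (0,1) -> (3,6): empty -> OK
  offset (1,0) -> (4,5): occupied ('#') -> FAIL
  offset (1,1) -> (4,6): occupied ('#') -> FAIL
All cells valid: no

Answer: no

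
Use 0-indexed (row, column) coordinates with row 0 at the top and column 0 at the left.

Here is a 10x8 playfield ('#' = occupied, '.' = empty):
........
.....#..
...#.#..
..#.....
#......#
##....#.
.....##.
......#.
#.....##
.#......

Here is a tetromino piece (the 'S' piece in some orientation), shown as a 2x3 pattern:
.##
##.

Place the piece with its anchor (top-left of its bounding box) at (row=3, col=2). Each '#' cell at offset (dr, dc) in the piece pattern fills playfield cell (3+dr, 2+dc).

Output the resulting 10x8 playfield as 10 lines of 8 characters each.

Answer: ........
.....#..
...#.#..
..###...
#.##...#
##....#.
.....##.
......#.
#.....##
.#......

Derivation:
Fill (3+0,2+1) = (3,3)
Fill (3+0,2+2) = (3,4)
Fill (3+1,2+0) = (4,2)
Fill (3+1,2+1) = (4,3)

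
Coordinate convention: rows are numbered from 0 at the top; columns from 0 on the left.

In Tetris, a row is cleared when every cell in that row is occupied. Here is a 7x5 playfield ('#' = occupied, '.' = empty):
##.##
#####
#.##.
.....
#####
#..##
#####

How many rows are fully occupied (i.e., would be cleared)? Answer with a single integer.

Answer: 3

Derivation:
Check each row:
  row 0: 1 empty cell -> not full
  row 1: 0 empty cells -> FULL (clear)
  row 2: 2 empty cells -> not full
  row 3: 5 empty cells -> not full
  row 4: 0 empty cells -> FULL (clear)
  row 5: 2 empty cells -> not full
  row 6: 0 empty cells -> FULL (clear)
Total rows cleared: 3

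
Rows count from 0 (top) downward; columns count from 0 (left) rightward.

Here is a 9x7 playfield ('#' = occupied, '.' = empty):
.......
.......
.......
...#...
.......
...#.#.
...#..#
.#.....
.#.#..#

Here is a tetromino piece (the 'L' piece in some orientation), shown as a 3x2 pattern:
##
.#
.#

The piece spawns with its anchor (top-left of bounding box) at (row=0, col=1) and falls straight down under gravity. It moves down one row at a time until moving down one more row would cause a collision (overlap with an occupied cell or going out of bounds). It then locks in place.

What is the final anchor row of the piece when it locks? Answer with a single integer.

Answer: 6

Derivation:
Spawn at (row=0, col=1). Try each row:
  row 0: fits
  row 1: fits
  row 2: fits
  row 3: fits
  row 4: fits
  row 5: fits
  row 6: fits
  row 7: blocked -> lock at row 6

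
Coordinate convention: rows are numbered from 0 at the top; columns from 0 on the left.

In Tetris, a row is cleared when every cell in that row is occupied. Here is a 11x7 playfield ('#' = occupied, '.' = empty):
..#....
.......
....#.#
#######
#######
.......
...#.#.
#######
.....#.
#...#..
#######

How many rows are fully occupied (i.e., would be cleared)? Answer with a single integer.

Answer: 4

Derivation:
Check each row:
  row 0: 6 empty cells -> not full
  row 1: 7 empty cells -> not full
  row 2: 5 empty cells -> not full
  row 3: 0 empty cells -> FULL (clear)
  row 4: 0 empty cells -> FULL (clear)
  row 5: 7 empty cells -> not full
  row 6: 5 empty cells -> not full
  row 7: 0 empty cells -> FULL (clear)
  row 8: 6 empty cells -> not full
  row 9: 5 empty cells -> not full
  row 10: 0 empty cells -> FULL (clear)
Total rows cleared: 4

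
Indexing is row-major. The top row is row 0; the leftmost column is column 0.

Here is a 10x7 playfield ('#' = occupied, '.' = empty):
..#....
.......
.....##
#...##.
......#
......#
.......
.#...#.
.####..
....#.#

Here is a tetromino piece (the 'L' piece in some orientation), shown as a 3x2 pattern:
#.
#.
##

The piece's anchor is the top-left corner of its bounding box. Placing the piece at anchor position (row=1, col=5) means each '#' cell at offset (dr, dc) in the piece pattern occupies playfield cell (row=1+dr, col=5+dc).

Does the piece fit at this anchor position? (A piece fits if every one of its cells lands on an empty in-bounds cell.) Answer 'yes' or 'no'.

Check each piece cell at anchor (1, 5):
  offset (0,0) -> (1,5): empty -> OK
  offset (1,0) -> (2,5): occupied ('#') -> FAIL
  offset (2,0) -> (3,5): occupied ('#') -> FAIL
  offset (2,1) -> (3,6): empty -> OK
All cells valid: no

Answer: no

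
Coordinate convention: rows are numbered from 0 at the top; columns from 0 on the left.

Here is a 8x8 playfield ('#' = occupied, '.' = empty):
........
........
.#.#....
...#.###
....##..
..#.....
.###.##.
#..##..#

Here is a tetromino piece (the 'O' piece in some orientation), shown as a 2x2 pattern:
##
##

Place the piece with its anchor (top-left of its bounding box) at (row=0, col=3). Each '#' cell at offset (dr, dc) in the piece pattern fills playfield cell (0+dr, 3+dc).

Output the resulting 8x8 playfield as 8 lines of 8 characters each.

Fill (0+0,3+0) = (0,3)
Fill (0+0,3+1) = (0,4)
Fill (0+1,3+0) = (1,3)
Fill (0+1,3+1) = (1,4)

Answer: ...##...
...##...
.#.#....
...#.###
....##..
..#.....
.###.##.
#..##..#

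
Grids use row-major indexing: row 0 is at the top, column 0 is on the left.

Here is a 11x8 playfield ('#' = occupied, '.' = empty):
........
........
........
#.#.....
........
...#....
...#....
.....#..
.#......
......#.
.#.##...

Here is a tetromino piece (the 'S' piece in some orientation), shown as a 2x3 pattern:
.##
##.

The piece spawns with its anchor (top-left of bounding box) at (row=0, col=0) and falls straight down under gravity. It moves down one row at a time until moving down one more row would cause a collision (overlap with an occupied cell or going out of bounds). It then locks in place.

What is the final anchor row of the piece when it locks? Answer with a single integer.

Answer: 1

Derivation:
Spawn at (row=0, col=0). Try each row:
  row 0: fits
  row 1: fits
  row 2: blocked -> lock at row 1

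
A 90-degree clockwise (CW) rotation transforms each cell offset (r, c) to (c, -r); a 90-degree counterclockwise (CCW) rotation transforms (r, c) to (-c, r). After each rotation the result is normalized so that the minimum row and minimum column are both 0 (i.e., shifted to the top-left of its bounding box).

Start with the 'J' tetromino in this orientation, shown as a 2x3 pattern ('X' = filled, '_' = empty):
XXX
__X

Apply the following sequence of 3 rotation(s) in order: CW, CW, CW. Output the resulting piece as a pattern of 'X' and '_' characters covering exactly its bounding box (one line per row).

Answer: XX
X_
X_

Derivation:
Start:
XXX
__X
After rotation 1 (CW):
_X
_X
XX
After rotation 2 (CW):
X__
XXX
After rotation 3 (CW):
XX
X_
X_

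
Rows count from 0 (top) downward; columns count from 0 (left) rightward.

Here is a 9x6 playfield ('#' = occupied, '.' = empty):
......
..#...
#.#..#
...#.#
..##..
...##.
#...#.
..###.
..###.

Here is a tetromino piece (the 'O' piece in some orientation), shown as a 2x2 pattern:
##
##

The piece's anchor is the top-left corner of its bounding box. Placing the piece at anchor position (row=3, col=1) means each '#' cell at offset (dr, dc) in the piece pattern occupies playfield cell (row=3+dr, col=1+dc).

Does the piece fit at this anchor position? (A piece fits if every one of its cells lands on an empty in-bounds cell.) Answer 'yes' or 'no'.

Answer: no

Derivation:
Check each piece cell at anchor (3, 1):
  offset (0,0) -> (3,1): empty -> OK
  offset (0,1) -> (3,2): empty -> OK
  offset (1,0) -> (4,1): empty -> OK
  offset (1,1) -> (4,2): occupied ('#') -> FAIL
All cells valid: no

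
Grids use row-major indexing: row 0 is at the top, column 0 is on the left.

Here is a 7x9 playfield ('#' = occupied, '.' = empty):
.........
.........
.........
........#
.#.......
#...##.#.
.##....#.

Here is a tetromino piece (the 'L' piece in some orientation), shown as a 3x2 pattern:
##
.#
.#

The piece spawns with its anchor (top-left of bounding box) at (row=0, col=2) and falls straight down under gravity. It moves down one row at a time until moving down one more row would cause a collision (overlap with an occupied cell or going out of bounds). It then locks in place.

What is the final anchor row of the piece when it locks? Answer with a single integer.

Answer: 4

Derivation:
Spawn at (row=0, col=2). Try each row:
  row 0: fits
  row 1: fits
  row 2: fits
  row 3: fits
  row 4: fits
  row 5: blocked -> lock at row 4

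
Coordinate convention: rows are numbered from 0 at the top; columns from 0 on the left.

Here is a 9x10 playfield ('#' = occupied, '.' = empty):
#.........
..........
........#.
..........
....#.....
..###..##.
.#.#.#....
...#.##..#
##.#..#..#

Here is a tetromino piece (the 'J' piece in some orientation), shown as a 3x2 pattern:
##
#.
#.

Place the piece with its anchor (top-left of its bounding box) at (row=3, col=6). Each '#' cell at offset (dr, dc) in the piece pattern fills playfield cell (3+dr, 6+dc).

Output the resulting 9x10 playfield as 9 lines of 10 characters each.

Fill (3+0,6+0) = (3,6)
Fill (3+0,6+1) = (3,7)
Fill (3+1,6+0) = (4,6)
Fill (3+2,6+0) = (5,6)

Answer: #.........
..........
........#.
......##..
....#.#...
..###.###.
.#.#.#....
...#.##..#
##.#..#..#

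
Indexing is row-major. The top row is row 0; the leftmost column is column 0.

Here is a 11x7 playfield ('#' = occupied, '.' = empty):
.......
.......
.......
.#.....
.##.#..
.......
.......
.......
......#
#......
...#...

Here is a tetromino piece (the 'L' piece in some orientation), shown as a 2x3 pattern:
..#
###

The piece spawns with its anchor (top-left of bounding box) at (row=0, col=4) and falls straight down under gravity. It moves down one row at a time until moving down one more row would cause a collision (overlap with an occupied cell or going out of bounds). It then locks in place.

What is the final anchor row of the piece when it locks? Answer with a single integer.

Spawn at (row=0, col=4). Try each row:
  row 0: fits
  row 1: fits
  row 2: fits
  row 3: blocked -> lock at row 2

Answer: 2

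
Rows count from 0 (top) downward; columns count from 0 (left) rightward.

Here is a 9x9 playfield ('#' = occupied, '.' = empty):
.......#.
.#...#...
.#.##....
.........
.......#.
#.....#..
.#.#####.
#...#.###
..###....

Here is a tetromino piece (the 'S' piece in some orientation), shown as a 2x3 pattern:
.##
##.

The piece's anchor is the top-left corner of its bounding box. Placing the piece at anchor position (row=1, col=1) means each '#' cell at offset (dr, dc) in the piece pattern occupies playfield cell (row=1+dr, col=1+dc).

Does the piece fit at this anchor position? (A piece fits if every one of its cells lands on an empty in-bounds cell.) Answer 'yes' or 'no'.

Answer: no

Derivation:
Check each piece cell at anchor (1, 1):
  offset (0,1) -> (1,2): empty -> OK
  offset (0,2) -> (1,3): empty -> OK
  offset (1,0) -> (2,1): occupied ('#') -> FAIL
  offset (1,1) -> (2,2): empty -> OK
All cells valid: no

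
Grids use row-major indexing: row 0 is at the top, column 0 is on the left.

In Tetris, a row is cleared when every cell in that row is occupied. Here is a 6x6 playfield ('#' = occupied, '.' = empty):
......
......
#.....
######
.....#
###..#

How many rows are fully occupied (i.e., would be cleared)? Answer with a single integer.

Check each row:
  row 0: 6 empty cells -> not full
  row 1: 6 empty cells -> not full
  row 2: 5 empty cells -> not full
  row 3: 0 empty cells -> FULL (clear)
  row 4: 5 empty cells -> not full
  row 5: 2 empty cells -> not full
Total rows cleared: 1

Answer: 1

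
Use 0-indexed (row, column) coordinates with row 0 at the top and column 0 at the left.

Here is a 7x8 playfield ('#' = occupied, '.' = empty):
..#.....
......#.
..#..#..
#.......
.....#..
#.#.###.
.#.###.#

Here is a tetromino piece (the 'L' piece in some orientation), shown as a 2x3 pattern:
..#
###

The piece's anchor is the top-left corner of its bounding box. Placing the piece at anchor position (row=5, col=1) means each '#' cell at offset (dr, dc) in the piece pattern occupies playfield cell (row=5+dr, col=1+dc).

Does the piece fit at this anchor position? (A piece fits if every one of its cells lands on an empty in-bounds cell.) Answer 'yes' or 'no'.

Check each piece cell at anchor (5, 1):
  offset (0,2) -> (5,3): empty -> OK
  offset (1,0) -> (6,1): occupied ('#') -> FAIL
  offset (1,1) -> (6,2): empty -> OK
  offset (1,2) -> (6,3): occupied ('#') -> FAIL
All cells valid: no

Answer: no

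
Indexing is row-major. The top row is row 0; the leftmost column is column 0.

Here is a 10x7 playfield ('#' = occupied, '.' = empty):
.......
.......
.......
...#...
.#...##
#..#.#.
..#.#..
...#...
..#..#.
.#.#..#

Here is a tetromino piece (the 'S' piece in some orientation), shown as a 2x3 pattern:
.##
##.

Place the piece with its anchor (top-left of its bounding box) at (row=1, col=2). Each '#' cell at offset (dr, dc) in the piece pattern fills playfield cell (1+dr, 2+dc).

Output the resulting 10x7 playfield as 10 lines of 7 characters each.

Answer: .......
...##..
..##...
...#...
.#...##
#..#.#.
..#.#..
...#...
..#..#.
.#.#..#

Derivation:
Fill (1+0,2+1) = (1,3)
Fill (1+0,2+2) = (1,4)
Fill (1+1,2+0) = (2,2)
Fill (1+1,2+1) = (2,3)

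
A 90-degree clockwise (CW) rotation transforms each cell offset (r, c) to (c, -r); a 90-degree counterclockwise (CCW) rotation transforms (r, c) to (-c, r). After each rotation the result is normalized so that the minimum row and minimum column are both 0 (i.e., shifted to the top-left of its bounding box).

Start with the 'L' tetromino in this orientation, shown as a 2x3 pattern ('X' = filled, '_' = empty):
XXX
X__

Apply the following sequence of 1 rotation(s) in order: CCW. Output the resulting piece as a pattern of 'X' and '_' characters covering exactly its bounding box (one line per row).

Start:
XXX
X__
After rotation 1 (CCW):
X_
X_
XX

Answer: X_
X_
XX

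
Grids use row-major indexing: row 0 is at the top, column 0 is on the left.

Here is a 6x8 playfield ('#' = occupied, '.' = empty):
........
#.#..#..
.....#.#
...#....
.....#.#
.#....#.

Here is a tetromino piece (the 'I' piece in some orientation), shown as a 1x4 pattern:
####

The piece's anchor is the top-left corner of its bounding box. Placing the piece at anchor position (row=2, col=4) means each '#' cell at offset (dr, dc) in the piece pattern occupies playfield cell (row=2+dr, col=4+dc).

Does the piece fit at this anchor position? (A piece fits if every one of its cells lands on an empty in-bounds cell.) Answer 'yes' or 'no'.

Check each piece cell at anchor (2, 4):
  offset (0,0) -> (2,4): empty -> OK
  offset (0,1) -> (2,5): occupied ('#') -> FAIL
  offset (0,2) -> (2,6): empty -> OK
  offset (0,3) -> (2,7): occupied ('#') -> FAIL
All cells valid: no

Answer: no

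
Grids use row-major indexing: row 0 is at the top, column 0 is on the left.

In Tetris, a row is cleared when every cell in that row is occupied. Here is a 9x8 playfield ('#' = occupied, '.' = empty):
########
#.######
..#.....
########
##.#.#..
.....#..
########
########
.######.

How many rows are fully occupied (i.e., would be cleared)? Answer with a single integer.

Answer: 4

Derivation:
Check each row:
  row 0: 0 empty cells -> FULL (clear)
  row 1: 1 empty cell -> not full
  row 2: 7 empty cells -> not full
  row 3: 0 empty cells -> FULL (clear)
  row 4: 4 empty cells -> not full
  row 5: 7 empty cells -> not full
  row 6: 0 empty cells -> FULL (clear)
  row 7: 0 empty cells -> FULL (clear)
  row 8: 2 empty cells -> not full
Total rows cleared: 4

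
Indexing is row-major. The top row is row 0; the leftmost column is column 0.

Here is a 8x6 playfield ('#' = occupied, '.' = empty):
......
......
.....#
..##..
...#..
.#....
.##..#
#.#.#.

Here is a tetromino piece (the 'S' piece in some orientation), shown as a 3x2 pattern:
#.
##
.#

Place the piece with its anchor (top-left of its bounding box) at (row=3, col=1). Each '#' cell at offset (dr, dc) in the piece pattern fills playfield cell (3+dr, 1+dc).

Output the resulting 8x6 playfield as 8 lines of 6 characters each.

Fill (3+0,1+0) = (3,1)
Fill (3+1,1+0) = (4,1)
Fill (3+1,1+1) = (4,2)
Fill (3+2,1+1) = (5,2)

Answer: ......
......
.....#
.###..
.###..
.##...
.##..#
#.#.#.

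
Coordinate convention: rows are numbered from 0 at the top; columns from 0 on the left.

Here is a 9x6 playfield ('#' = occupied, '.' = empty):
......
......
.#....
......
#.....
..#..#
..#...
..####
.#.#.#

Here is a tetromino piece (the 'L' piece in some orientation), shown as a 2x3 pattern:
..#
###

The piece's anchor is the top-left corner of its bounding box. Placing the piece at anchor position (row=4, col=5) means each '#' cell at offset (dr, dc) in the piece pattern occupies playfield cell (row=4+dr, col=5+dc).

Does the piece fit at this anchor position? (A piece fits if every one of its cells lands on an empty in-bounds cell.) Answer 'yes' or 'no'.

Check each piece cell at anchor (4, 5):
  offset (0,2) -> (4,7): out of bounds -> FAIL
  offset (1,0) -> (5,5): occupied ('#') -> FAIL
  offset (1,1) -> (5,6): out of bounds -> FAIL
  offset (1,2) -> (5,7): out of bounds -> FAIL
All cells valid: no

Answer: no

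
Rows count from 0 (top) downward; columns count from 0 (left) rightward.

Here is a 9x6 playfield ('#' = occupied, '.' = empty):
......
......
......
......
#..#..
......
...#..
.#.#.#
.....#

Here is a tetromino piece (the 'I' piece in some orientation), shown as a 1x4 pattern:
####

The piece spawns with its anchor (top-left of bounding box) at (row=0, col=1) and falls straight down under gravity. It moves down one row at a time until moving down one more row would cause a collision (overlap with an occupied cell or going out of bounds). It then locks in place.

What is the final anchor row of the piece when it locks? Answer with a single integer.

Answer: 3

Derivation:
Spawn at (row=0, col=1). Try each row:
  row 0: fits
  row 1: fits
  row 2: fits
  row 3: fits
  row 4: blocked -> lock at row 3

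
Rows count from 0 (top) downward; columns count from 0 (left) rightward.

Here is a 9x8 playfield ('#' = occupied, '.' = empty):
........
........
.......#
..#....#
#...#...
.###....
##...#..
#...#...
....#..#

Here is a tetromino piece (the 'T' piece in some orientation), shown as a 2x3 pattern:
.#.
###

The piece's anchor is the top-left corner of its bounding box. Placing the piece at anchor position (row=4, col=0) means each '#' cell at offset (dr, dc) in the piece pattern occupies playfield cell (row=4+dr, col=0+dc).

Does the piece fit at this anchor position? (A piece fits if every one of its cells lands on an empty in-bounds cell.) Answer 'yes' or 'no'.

Check each piece cell at anchor (4, 0):
  offset (0,1) -> (4,1): empty -> OK
  offset (1,0) -> (5,0): empty -> OK
  offset (1,1) -> (5,1): occupied ('#') -> FAIL
  offset (1,2) -> (5,2): occupied ('#') -> FAIL
All cells valid: no

Answer: no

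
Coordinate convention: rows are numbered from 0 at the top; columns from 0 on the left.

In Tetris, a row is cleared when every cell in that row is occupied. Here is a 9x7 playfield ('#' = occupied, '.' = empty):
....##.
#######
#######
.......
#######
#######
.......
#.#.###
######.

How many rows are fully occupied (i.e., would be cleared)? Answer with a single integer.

Check each row:
  row 0: 5 empty cells -> not full
  row 1: 0 empty cells -> FULL (clear)
  row 2: 0 empty cells -> FULL (clear)
  row 3: 7 empty cells -> not full
  row 4: 0 empty cells -> FULL (clear)
  row 5: 0 empty cells -> FULL (clear)
  row 6: 7 empty cells -> not full
  row 7: 2 empty cells -> not full
  row 8: 1 empty cell -> not full
Total rows cleared: 4

Answer: 4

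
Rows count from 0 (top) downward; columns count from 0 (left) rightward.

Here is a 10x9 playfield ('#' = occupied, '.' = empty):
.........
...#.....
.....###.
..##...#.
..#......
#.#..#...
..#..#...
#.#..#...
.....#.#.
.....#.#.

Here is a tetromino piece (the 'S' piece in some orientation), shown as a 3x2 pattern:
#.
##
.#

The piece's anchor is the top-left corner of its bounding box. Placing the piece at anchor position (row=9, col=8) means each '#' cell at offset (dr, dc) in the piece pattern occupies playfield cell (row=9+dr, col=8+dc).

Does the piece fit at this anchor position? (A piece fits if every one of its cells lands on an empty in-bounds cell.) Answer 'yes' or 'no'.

Answer: no

Derivation:
Check each piece cell at anchor (9, 8):
  offset (0,0) -> (9,8): empty -> OK
  offset (1,0) -> (10,8): out of bounds -> FAIL
  offset (1,1) -> (10,9): out of bounds -> FAIL
  offset (2,1) -> (11,9): out of bounds -> FAIL
All cells valid: no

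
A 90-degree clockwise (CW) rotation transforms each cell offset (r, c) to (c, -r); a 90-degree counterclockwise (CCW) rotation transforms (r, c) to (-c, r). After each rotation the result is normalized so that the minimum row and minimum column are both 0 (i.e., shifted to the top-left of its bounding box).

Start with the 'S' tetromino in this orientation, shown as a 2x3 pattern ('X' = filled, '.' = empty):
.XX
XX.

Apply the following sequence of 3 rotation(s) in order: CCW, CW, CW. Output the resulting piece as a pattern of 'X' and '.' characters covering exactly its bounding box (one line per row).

Answer: X.
XX
.X

Derivation:
Start:
.XX
XX.
After rotation 1 (CCW):
X.
XX
.X
After rotation 2 (CW):
.XX
XX.
After rotation 3 (CW):
X.
XX
.X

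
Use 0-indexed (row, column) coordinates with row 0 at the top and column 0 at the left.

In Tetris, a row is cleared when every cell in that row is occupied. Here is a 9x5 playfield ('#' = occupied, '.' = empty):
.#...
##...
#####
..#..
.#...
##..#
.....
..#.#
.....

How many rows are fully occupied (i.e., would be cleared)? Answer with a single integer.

Check each row:
  row 0: 4 empty cells -> not full
  row 1: 3 empty cells -> not full
  row 2: 0 empty cells -> FULL (clear)
  row 3: 4 empty cells -> not full
  row 4: 4 empty cells -> not full
  row 5: 2 empty cells -> not full
  row 6: 5 empty cells -> not full
  row 7: 3 empty cells -> not full
  row 8: 5 empty cells -> not full
Total rows cleared: 1

Answer: 1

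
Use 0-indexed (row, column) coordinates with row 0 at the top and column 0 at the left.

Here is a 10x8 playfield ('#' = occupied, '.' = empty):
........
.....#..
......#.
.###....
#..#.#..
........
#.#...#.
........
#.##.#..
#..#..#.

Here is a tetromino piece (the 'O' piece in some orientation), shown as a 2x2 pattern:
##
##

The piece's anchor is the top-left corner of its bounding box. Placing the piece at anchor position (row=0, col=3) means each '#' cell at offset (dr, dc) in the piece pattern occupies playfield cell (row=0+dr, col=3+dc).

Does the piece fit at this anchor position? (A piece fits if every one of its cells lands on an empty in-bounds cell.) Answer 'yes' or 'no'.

Answer: yes

Derivation:
Check each piece cell at anchor (0, 3):
  offset (0,0) -> (0,3): empty -> OK
  offset (0,1) -> (0,4): empty -> OK
  offset (1,0) -> (1,3): empty -> OK
  offset (1,1) -> (1,4): empty -> OK
All cells valid: yes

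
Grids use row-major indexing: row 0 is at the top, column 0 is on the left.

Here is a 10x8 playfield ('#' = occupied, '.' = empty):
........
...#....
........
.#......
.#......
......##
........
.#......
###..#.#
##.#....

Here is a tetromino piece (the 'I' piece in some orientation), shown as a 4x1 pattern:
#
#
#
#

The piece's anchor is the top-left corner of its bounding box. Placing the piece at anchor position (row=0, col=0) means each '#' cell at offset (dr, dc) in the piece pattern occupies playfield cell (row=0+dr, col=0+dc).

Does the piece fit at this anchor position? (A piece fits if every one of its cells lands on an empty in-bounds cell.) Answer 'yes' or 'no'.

Check each piece cell at anchor (0, 0):
  offset (0,0) -> (0,0): empty -> OK
  offset (1,0) -> (1,0): empty -> OK
  offset (2,0) -> (2,0): empty -> OK
  offset (3,0) -> (3,0): empty -> OK
All cells valid: yes

Answer: yes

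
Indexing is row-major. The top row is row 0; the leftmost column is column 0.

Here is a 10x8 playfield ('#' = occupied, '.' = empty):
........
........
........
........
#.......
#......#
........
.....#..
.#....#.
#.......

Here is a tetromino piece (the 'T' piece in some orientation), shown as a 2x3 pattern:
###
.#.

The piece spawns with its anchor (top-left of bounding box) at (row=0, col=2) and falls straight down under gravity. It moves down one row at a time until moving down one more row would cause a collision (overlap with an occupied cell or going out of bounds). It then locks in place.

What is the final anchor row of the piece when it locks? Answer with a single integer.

Spawn at (row=0, col=2). Try each row:
  row 0: fits
  row 1: fits
  row 2: fits
  row 3: fits
  row 4: fits
  row 5: fits
  row 6: fits
  row 7: fits
  row 8: fits
  row 9: blocked -> lock at row 8

Answer: 8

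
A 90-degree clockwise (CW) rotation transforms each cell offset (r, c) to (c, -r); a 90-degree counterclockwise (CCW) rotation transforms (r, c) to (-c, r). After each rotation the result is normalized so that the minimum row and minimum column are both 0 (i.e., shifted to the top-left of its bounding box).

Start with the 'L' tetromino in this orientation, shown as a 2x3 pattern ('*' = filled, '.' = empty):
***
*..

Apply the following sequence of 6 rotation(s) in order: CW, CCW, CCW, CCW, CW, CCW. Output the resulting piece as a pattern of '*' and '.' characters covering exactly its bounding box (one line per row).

Start:
***
*..
After rotation 1 (CW):
**
.*
.*
After rotation 2 (CCW):
***
*..
After rotation 3 (CCW):
*.
*.
**
After rotation 4 (CCW):
..*
***
After rotation 5 (CW):
*.
*.
**
After rotation 6 (CCW):
..*
***

Answer: ..*
***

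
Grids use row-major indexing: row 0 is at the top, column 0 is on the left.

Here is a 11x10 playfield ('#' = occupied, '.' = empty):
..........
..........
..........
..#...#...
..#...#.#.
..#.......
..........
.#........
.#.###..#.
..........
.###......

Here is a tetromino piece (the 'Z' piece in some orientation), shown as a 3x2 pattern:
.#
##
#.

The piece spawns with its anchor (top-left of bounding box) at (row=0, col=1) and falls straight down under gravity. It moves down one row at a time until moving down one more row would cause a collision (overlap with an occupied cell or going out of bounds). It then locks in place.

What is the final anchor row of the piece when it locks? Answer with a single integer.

Answer: 1

Derivation:
Spawn at (row=0, col=1). Try each row:
  row 0: fits
  row 1: fits
  row 2: blocked -> lock at row 1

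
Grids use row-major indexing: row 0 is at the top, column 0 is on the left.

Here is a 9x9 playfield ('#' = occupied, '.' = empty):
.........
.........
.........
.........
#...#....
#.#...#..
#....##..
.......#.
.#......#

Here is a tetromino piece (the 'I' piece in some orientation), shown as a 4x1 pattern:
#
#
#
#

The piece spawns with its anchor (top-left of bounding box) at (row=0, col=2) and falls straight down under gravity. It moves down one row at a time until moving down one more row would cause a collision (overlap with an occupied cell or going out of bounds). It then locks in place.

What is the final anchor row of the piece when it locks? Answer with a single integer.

Answer: 1

Derivation:
Spawn at (row=0, col=2). Try each row:
  row 0: fits
  row 1: fits
  row 2: blocked -> lock at row 1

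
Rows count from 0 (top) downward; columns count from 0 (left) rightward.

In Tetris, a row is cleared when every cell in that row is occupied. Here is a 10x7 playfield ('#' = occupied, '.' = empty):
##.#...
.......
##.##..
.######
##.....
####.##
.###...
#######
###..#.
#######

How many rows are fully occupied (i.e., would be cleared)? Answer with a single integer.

Answer: 2

Derivation:
Check each row:
  row 0: 4 empty cells -> not full
  row 1: 7 empty cells -> not full
  row 2: 3 empty cells -> not full
  row 3: 1 empty cell -> not full
  row 4: 5 empty cells -> not full
  row 5: 1 empty cell -> not full
  row 6: 4 empty cells -> not full
  row 7: 0 empty cells -> FULL (clear)
  row 8: 3 empty cells -> not full
  row 9: 0 empty cells -> FULL (clear)
Total rows cleared: 2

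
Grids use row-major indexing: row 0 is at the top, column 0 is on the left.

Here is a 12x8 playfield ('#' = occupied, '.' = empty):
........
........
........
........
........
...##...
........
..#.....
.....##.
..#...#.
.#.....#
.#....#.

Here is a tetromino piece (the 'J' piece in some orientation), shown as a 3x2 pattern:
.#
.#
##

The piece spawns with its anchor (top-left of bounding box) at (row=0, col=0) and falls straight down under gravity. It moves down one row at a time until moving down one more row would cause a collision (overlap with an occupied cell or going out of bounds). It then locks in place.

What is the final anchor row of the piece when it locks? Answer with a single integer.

Spawn at (row=0, col=0). Try each row:
  row 0: fits
  row 1: fits
  row 2: fits
  row 3: fits
  row 4: fits
  row 5: fits
  row 6: fits
  row 7: fits
  row 8: blocked -> lock at row 7

Answer: 7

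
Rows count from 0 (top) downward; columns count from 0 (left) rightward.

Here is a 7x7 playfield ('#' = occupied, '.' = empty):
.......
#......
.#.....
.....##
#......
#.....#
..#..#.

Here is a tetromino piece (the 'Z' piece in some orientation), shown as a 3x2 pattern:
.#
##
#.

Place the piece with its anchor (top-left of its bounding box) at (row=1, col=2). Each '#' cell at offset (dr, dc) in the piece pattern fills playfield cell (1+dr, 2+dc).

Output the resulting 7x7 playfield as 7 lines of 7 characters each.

Fill (1+0,2+1) = (1,3)
Fill (1+1,2+0) = (2,2)
Fill (1+1,2+1) = (2,3)
Fill (1+2,2+0) = (3,2)

Answer: .......
#..#...
.###...
..#..##
#......
#.....#
..#..#.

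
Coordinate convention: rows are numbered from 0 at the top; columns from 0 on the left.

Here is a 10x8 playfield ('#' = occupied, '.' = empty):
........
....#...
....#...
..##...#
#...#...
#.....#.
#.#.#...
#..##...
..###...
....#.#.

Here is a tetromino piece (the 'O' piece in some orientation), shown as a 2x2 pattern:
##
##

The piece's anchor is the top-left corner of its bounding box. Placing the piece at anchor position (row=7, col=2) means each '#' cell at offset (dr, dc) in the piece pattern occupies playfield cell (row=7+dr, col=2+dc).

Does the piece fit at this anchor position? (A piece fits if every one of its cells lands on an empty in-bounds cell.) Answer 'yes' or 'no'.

Answer: no

Derivation:
Check each piece cell at anchor (7, 2):
  offset (0,0) -> (7,2): empty -> OK
  offset (0,1) -> (7,3): occupied ('#') -> FAIL
  offset (1,0) -> (8,2): occupied ('#') -> FAIL
  offset (1,1) -> (8,3): occupied ('#') -> FAIL
All cells valid: no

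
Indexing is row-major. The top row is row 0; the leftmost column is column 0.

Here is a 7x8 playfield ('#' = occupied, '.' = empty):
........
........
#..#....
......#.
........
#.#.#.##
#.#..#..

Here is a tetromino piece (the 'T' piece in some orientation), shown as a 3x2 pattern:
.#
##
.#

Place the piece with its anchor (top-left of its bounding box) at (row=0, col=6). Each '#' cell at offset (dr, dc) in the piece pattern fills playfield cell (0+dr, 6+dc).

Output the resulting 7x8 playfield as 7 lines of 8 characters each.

Answer: .......#
......##
#..#...#
......#.
........
#.#.#.##
#.#..#..

Derivation:
Fill (0+0,6+1) = (0,7)
Fill (0+1,6+0) = (1,6)
Fill (0+1,6+1) = (1,7)
Fill (0+2,6+1) = (2,7)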